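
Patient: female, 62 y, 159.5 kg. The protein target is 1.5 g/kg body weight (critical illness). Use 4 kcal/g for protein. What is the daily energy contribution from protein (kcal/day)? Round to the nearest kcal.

957 kcal/day

Protein = 1.5 g/kg × 159.5 kg = 239.25 g/day.
Protein energy = 239.25 g × 4 kcal/g = 957 kcal/day.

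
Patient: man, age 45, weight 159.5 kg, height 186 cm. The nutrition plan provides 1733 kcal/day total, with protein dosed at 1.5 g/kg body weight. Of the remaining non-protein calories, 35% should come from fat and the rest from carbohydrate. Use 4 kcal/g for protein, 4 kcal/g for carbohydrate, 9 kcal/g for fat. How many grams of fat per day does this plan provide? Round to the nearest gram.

Protein = 1.5 × 159.5 = 239.25 g → 239.25 × 4 = 957 kcal.
Non-protein calories = 1733 − 957 = 776 kcal.
Fat: 35% × 776 = 271.6 kcal; carbohydrate: 504.4 kcal.
Fat: 271.6 kcal ÷ 9 kcal/g = 30.1778 g.

30 g/day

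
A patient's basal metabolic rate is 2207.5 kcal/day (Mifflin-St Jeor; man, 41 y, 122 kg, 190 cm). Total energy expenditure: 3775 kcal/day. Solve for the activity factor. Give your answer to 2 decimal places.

Activity factor = TEE ÷ BMR = 3775 ÷ 2207.5 = 1.71.

1.71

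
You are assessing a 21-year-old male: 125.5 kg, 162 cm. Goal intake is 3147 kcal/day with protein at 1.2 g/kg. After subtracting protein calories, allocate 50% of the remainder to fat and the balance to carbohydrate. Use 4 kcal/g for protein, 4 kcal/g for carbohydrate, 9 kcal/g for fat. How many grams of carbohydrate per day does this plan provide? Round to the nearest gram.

318 g/day

Protein = 1.2 × 125.5 = 150.6 g → 150.6 × 4 = 602.4 kcal.
Non-protein calories = 3147 − 602.4 = 2544.6 kcal.
Fat: 50% × 2544.6 = 1272.3 kcal; carbohydrate: 1272.3 kcal.
Carbohydrate: 1272.3 kcal ÷ 4 kcal/g = 318.075 g.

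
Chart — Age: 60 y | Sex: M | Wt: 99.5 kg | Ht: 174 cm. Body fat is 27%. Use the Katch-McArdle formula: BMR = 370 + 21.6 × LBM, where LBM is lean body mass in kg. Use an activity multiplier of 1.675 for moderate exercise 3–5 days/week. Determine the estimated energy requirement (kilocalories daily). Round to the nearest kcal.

3248 kilocalories daily

LBM = 99.5 × (1 − 0.27) = 72.635 kg. Katch-McArdle: BMR = 370 + 21.6 × 72.635 = 1938.916 kcal/day.
TEE = BMR × activity factor = 1938.916 × 1.675 = 3247.6843 kcal/day.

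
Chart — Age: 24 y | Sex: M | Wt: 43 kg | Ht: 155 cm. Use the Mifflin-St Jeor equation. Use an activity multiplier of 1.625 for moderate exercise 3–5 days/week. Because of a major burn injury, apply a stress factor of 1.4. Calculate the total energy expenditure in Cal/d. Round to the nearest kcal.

Mifflin-St Jeor (male): BMR = 10(43) + 6.25(155) − 5(24) + 5 = 430 + 968.75 − 120 + 5 = 1283.75 kcal/day.
TEE = BMR × activity factor = 1283.75 × 1.625 = 2086.0938 kcal/day.
Apply stress factor: 2086.0938 × 1.4 = 2920.5313 kcal/day.

2921 Cal/d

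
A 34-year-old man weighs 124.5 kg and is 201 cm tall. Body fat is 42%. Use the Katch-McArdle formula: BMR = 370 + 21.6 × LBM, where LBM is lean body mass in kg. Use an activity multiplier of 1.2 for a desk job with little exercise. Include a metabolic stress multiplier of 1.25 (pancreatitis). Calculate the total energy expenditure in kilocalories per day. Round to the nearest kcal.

LBM = 124.5 × (1 − 0.42) = 72.21 kg. Katch-McArdle: BMR = 370 + 21.6 × 72.21 = 1929.736 kcal/day.
TEE = BMR × activity factor = 1929.736 × 1.2 = 2315.6832 kcal/day.
Apply stress factor: 2315.6832 × 1.25 = 2894.604 kcal/day.

2895 kilocalories per day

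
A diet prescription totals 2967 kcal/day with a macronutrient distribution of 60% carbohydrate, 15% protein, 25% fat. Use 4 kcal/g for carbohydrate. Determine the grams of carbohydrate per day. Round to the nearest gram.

Carbohydrate energy = 60% × 2967 = 1780.2 kcal.
At 4 kcal/g: 1780.2 ÷ 4 = 445.05 g.

445 g/day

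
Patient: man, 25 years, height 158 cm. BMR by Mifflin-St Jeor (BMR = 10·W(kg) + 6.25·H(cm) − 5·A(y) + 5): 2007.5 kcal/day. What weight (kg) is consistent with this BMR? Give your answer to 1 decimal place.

2007.5 = 10·W + 6.25(158) − 5(25) + 5
10·W = 2007.5 − 867.5 = 1140, so W = 114 kg.

114.0 kg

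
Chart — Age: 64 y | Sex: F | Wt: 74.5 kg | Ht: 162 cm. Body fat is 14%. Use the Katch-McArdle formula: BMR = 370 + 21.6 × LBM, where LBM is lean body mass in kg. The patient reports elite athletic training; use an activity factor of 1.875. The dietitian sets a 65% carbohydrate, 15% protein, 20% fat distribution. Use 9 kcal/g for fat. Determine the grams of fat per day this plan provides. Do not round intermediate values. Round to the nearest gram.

LBM = 74.5 × (1 − 0.14) = 64.07 kg. Katch-McArdle: BMR = 370 + 21.6 × 64.07 = 1753.912 kcal/day.
TEE = 1753.912 × 1.875 = 3288.585 kcal/day.
Fat energy = 20% × 3288.585 = 657.717 kcal.
Fat = 657.717 ÷ 9 kcal/g = 73.0797 g.

73 g/day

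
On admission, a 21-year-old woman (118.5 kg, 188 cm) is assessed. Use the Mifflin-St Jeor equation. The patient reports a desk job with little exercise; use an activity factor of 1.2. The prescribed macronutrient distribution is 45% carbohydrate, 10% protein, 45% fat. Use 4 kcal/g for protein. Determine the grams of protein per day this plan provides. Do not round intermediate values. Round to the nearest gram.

63 g/day

Mifflin-St Jeor (female): BMR = 10(118.5) + 6.25(188) − 5(21) − 161 = 1185 + 1175 − 105 − 161 = 2094 kcal/day.
TEE = 2094 × 1.2 = 2512.8 kcal/day.
Protein energy = 10% × 2512.8 = 251.28 kcal.
Protein = 251.28 ÷ 4 kcal/g = 62.82 g.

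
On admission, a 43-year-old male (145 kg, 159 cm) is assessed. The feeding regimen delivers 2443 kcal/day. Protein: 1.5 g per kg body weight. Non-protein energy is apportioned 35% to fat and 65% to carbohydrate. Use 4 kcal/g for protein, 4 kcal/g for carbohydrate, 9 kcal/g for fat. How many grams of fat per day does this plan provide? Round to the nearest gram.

Protein = 1.5 × 145 = 217.5 g → 217.5 × 4 = 870 kcal.
Non-protein calories = 2443 − 870 = 1573 kcal.
Fat: 35% × 1573 = 550.55 kcal; carbohydrate: 1022.45 kcal.
Fat: 550.55 kcal ÷ 9 kcal/g = 61.1722 g.

61 g/day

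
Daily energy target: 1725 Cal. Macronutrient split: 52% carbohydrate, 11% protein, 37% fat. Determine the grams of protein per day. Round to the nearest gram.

Protein energy = 11% × 1725 = 189.75 kcal.
At 4 kcal/g: 189.75 ÷ 4 = 47.4375 g.

47 g/day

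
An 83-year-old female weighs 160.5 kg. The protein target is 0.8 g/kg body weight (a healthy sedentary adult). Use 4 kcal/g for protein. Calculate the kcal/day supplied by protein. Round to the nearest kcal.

514 kcal/day

Protein = 0.8 g/kg × 160.5 kg = 128.4 g/day.
Protein energy = 128.4 g × 4 kcal/g = 513.6 kcal/day.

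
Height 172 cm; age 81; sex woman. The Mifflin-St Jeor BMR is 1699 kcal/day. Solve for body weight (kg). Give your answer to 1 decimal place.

119.0 kg

1699 = 10·W + 6.25(172) − 5(81) − 161
10·W = 1699 − 509 = 1190, so W = 119 kg.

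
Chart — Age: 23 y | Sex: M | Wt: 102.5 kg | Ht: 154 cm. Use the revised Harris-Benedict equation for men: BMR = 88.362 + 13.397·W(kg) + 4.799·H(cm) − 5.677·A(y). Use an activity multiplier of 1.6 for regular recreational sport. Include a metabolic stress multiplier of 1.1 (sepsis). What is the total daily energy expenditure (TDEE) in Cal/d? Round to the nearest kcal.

3643 Cal/d

Harris-Benedict: BMR = 88.362 + 13.397(102.5) + 4.799(154) − 5.677(23) = 2070.0295 kcal/day.
TEE = BMR × activity factor = 2070.0295 × 1.6 = 3312.0472 kcal/day.
Apply stress factor: 3312.0472 × 1.1 = 3643.2519 kcal/day.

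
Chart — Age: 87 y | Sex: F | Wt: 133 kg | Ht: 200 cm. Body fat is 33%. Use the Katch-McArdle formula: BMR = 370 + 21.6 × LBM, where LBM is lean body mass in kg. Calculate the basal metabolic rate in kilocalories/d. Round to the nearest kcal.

2295 kilocalories/d

LBM = 133 × (1 − 0.33) = 89.11 kg. Katch-McArdle: BMR = 370 + 21.6 × 89.11 = 2294.776 kcal/day.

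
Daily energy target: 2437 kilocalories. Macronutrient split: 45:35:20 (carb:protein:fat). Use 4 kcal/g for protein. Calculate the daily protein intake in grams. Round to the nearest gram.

Protein energy = 35% × 2437 = 852.95 kcal.
At 4 kcal/g: 852.95 ÷ 4 = 213.2375 g.

213 g/day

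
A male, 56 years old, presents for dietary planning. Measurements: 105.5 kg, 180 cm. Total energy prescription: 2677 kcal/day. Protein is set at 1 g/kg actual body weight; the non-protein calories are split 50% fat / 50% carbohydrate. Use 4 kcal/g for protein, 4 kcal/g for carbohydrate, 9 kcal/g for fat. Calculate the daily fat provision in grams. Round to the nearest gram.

Protein = 1 × 105.5 = 105.5 g → 105.5 × 4 = 422 kcal.
Non-protein calories = 2677 − 422 = 2255 kcal.
Fat: 50% × 2255 = 1127.5 kcal; carbohydrate: 1127.5 kcal.
Fat: 1127.5 kcal ÷ 9 kcal/g = 125.2778 g.

125 g/day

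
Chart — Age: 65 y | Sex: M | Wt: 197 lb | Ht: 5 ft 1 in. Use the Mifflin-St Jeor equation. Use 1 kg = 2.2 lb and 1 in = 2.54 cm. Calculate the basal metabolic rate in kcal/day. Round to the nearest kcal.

Convert to metric: weight = 197 ÷ 2.2 = 89.5455 kg; height = (5×12 + 1) × 2.54 = 61 × 2.54 = 154.94 cm.
Mifflin-St Jeor (male): BMR = 10(89.5455) + 6.25(154.94) − 5(65) + 5 = 895.4545 + 968.375 − 325 + 5 = 1543.8295 kcal/day.

1544 kcal/day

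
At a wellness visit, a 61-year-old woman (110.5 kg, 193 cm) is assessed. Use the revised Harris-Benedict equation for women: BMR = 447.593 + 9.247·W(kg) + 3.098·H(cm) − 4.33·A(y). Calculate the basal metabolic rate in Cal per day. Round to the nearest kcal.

1803 Cal per day

Harris-Benedict: BMR = 447.593 + 9.247(110.5) + 3.098(193) − 4.33(61) = 1803.1705 kcal/day.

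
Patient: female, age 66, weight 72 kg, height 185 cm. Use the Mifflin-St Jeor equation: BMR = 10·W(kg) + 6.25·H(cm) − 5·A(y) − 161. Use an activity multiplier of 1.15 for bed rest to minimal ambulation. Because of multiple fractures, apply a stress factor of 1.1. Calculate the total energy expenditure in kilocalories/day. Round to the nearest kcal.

Mifflin-St Jeor (female): BMR = 10(72) + 6.25(185) − 5(66) − 161 = 720 + 1156.25 − 330 − 161 = 1385.25 kcal/day.
TEE = BMR × activity factor = 1385.25 × 1.15 = 1593.0375 kcal/day.
Apply stress factor: 1593.0375 × 1.1 = 1752.3413 kcal/day.

1752 kilocalories/day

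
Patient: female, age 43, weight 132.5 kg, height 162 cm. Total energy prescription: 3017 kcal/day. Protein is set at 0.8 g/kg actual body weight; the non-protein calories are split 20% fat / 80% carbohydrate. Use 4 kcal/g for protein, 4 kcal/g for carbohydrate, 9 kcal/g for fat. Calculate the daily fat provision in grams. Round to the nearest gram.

Protein = 0.8 × 132.5 = 106 g → 106 × 4 = 424 kcal.
Non-protein calories = 3017 − 424 = 2593 kcal.
Fat: 20% × 2593 = 518.6 kcal; carbohydrate: 2074.4 kcal.
Fat: 518.6 kcal ÷ 9 kcal/g = 57.6222 g.

58 g/day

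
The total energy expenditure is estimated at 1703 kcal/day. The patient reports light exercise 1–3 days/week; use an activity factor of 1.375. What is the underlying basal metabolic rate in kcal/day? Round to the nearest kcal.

BMR = TEE ÷ activity factor = 1703 ÷ 1.375 = 1238.5455 kcal/day.

1239 kcal/day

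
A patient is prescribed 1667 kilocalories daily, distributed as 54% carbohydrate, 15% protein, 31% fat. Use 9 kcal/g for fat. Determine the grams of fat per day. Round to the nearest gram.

57 g/day

Fat energy = 31% × 1667 = 516.77 kcal.
At 9 kcal/g: 516.77 ÷ 9 = 57.4189 g.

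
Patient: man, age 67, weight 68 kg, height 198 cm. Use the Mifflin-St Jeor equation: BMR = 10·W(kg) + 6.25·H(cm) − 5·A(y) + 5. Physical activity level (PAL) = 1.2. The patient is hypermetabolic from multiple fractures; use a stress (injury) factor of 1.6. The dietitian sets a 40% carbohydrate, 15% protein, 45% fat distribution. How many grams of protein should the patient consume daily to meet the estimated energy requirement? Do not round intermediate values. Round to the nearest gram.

Mifflin-St Jeor (male): BMR = 10(68) + 6.25(198) − 5(67) + 5 = 680 + 1237.5 − 335 + 5 = 1587.5 kcal/day.
TEE = 1587.5 × 1.2 = 1905 kcal/day.
With stress factor 1.6: 1905 × 1.6 = 3048 kcal/day.
Protein energy = 15% × 3048 = 457.2 kcal.
Protein = 457.2 ÷ 4 kcal/g = 114.3 g.

114 g/day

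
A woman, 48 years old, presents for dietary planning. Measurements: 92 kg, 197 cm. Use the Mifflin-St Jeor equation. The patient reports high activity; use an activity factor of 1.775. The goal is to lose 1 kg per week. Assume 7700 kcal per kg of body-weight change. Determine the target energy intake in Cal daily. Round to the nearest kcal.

2007 Cal daily

Mifflin-St Jeor (female): BMR = 10(92) + 6.25(197) − 5(48) − 161 = 920 + 1231.25 − 240 − 161 = 1750.25 kcal/day.
TEE = 1750.25 × 1.775 = 3106.6938 kcal/day.
Required daily deficit = 1 × 7700 ÷ 7 = 1100 kcal/day.
Target intake = 3106.6938 − 1100 = 2006.6938 kcal/day.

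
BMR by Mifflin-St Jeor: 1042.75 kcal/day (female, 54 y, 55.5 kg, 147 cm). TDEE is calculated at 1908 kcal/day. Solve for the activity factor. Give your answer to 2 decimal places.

1.83

Activity factor = TEE ÷ BMR = 1908 ÷ 1042.75 = 1.83.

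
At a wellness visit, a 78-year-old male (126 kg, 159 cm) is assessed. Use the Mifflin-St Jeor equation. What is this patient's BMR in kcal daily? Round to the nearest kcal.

Mifflin-St Jeor (male): BMR = 10(126) + 6.25(159) − 5(78) + 5 = 1260 + 993.75 − 390 + 5 = 1868.75 kcal/day.

1869 kcal daily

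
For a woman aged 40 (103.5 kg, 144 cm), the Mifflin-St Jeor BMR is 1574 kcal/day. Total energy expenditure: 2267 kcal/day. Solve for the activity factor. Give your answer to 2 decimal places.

1.44

Activity factor = TEE ÷ BMR = 2267 ÷ 1574 = 1.44.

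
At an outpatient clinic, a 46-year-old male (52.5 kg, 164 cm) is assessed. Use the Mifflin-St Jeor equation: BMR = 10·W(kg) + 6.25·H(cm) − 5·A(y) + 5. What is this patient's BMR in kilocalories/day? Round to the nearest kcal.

Mifflin-St Jeor (male): BMR = 10(52.5) + 6.25(164) − 5(46) + 5 = 525 + 1025 − 230 + 5 = 1325 kcal/day.

1325 kilocalories/day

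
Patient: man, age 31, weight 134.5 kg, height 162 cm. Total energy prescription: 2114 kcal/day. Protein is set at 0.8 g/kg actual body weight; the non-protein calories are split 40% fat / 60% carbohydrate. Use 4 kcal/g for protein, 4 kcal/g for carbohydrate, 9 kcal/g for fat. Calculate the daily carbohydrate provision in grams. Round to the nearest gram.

Protein = 0.8 × 134.5 = 107.6 g → 107.6 × 4 = 430.4 kcal.
Non-protein calories = 2114 − 430.4 = 1683.6 kcal.
Fat: 40% × 1683.6 = 673.44 kcal; carbohydrate: 1010.16 kcal.
Carbohydrate: 1010.16 kcal ÷ 4 kcal/g = 252.54 g.

253 g/day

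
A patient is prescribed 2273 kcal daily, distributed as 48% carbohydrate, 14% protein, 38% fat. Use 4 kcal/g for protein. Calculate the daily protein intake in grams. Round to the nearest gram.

80 g/day

Protein energy = 14% × 2273 = 318.22 kcal.
At 4 kcal/g: 318.22 ÷ 4 = 79.555 g.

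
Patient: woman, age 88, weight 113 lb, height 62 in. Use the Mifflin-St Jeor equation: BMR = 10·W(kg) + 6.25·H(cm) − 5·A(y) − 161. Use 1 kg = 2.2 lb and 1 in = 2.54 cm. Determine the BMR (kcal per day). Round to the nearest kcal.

Convert to metric: weight = 113 ÷ 2.2 = 51.3636 kg; height = 62 × 2.54 = 157.48 cm.
Mifflin-St Jeor (female): BMR = 10(51.3636) + 6.25(157.48) − 5(88) − 161 = 513.6364 + 984.25 − 440 − 161 = 896.8864 kcal/day.

897 kcal per day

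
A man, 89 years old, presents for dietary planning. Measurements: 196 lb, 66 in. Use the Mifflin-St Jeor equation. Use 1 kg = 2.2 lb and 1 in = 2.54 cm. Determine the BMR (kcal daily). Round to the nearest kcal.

Convert to metric: weight = 196 ÷ 2.2 = 89.0909 kg; height = 66 × 2.54 = 167.64 cm.
Mifflin-St Jeor (male): BMR = 10(89.0909) + 6.25(167.64) − 5(89) + 5 = 890.9091 + 1047.75 − 445 + 5 = 1498.6591 kcal/day.

1499 kcal daily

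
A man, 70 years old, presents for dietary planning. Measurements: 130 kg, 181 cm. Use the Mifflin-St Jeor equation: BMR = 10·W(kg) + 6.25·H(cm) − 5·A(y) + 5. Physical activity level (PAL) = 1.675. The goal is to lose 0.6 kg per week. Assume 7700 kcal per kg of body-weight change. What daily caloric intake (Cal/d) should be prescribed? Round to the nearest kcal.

2834 Cal/d

Mifflin-St Jeor (male): BMR = 10(130) + 6.25(181) − 5(70) + 5 = 1300 + 1131.25 − 350 + 5 = 2086.25 kcal/day.
TEE = 2086.25 × 1.675 = 3494.4688 kcal/day.
Required daily deficit = 0.6 × 7700 ÷ 7 = 660 kcal/day.
Target intake = 3494.4688 − 660 = 2834.4688 kcal/day.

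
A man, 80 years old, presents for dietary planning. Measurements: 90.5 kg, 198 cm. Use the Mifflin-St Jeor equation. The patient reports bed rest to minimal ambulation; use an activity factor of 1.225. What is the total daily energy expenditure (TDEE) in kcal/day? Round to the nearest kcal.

2141 kcal/day

Mifflin-St Jeor (male): BMR = 10(90.5) + 6.25(198) − 5(80) + 5 = 905 + 1237.5 − 400 + 5 = 1747.5 kcal/day.
TEE = BMR × activity factor = 1747.5 × 1.225 = 2140.6875 kcal/day.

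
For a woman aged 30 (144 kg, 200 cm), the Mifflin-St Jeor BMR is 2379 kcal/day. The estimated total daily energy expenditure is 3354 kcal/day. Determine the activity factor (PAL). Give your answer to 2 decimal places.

1.41

Activity factor = TEE ÷ BMR = 3354 ÷ 2379 = 1.41.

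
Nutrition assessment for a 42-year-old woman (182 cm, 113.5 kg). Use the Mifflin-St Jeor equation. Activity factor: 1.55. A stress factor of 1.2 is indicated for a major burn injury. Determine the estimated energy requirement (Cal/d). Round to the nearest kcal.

Mifflin-St Jeor (female): BMR = 10(113.5) + 6.25(182) − 5(42) − 161 = 1135 + 1137.5 − 210 − 161 = 1901.5 kcal/day.
TEE = BMR × activity factor = 1901.5 × 1.55 = 2947.325 kcal/day.
Apply stress factor: 2947.325 × 1.2 = 3536.79 kcal/day.

3537 Cal/d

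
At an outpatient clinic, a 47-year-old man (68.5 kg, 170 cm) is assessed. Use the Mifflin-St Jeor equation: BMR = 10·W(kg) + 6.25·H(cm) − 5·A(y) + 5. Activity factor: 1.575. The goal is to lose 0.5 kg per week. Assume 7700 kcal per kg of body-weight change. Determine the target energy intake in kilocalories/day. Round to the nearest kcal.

Mifflin-St Jeor (male): BMR = 10(68.5) + 6.25(170) − 5(47) + 5 = 685 + 1062.5 − 235 + 5 = 1517.5 kcal/day.
TEE = 1517.5 × 1.575 = 2390.0625 kcal/day.
Required daily deficit = 0.5 × 7700 ÷ 7 = 550 kcal/day.
Target intake = 2390.0625 − 550 = 1840.0625 kcal/day.

1840 kilocalories/day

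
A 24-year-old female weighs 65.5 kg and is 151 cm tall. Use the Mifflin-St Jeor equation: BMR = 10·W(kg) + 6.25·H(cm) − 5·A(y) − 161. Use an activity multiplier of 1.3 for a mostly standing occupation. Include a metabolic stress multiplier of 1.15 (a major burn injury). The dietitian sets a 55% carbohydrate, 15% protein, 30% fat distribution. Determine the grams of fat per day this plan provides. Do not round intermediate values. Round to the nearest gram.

66 g/day

Mifflin-St Jeor (female): BMR = 10(65.5) + 6.25(151) − 5(24) − 161 = 655 + 943.75 − 120 − 161 = 1317.75 kcal/day.
TEE = 1317.75 × 1.3 = 1713.075 kcal/day.
With stress factor 1.15: 1713.075 × 1.15 = 1970.0363 kcal/day.
Fat energy = 30% × 1970.0363 = 591.0109 kcal.
Fat = 591.0109 ÷ 9 kcal/g = 65.6679 g.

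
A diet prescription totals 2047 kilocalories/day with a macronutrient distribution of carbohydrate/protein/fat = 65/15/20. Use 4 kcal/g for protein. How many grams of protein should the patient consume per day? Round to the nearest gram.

77 g/day

Protein energy = 15% × 2047 = 307.05 kcal.
At 4 kcal/g: 307.05 ÷ 4 = 76.7625 g.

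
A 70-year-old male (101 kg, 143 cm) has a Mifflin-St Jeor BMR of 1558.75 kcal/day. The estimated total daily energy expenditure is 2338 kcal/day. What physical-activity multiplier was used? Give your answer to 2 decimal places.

Activity factor = TEE ÷ BMR = 2338 ÷ 1558.75 = 1.5.

1.50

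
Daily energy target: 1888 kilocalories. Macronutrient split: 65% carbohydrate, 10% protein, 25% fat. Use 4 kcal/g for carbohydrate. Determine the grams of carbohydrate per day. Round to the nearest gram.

307 g/day

Carbohydrate energy = 65% × 1888 = 1227.2 kcal.
At 4 kcal/g: 1227.2 ÷ 4 = 306.8 g.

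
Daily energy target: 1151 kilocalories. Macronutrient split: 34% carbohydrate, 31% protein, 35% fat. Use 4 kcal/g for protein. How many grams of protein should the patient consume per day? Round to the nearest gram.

89 g/day

Protein energy = 31% × 1151 = 356.81 kcal.
At 4 kcal/g: 356.81 ÷ 4 = 89.2025 g.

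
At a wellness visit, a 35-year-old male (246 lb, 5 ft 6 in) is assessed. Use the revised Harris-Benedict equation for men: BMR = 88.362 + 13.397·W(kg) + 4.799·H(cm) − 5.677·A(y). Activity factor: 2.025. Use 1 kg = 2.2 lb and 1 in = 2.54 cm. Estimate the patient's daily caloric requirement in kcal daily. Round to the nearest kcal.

4439 kcal daily

Convert to metric: weight = 246 ÷ 2.2 = 111.8182 kg; height = (5×12 + 6) × 2.54 = 66 × 2.54 = 167.64 cm.
Harris-Benedict: BMR = 88.362 + 13.397(111.8182) + 4.799(167.64) − 5.677(35) = 2192.1995 kcal/day.
TEE = BMR × activity factor = 2192.1995 × 2.025 = 4439.2041 kcal/day.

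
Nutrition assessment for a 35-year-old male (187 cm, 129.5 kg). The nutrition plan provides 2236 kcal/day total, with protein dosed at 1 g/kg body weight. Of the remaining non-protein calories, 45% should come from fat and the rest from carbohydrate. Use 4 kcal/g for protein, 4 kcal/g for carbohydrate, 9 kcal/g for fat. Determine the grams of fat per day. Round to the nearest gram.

Protein = 1 × 129.5 = 129.5 g → 129.5 × 4 = 518 kcal.
Non-protein calories = 2236 − 518 = 1718 kcal.
Fat: 45% × 1718 = 773.1 kcal; carbohydrate: 944.9 kcal.
Fat: 773.1 kcal ÷ 9 kcal/g = 85.9 g.

86 g/day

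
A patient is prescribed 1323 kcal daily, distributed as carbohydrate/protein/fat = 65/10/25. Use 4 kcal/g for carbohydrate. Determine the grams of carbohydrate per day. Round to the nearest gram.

Carbohydrate energy = 65% × 1323 = 859.95 kcal.
At 4 kcal/g: 859.95 ÷ 4 = 214.9875 g.

215 g/day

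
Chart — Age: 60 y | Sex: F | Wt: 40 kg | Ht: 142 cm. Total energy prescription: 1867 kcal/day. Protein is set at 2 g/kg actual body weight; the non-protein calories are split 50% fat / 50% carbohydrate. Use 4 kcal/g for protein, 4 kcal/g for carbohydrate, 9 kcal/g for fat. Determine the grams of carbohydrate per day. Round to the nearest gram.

193 g/day

Protein = 2 × 40 = 80 g → 80 × 4 = 320 kcal.
Non-protein calories = 1867 − 320 = 1547 kcal.
Fat: 50% × 1547 = 773.5 kcal; carbohydrate: 773.5 kcal.
Carbohydrate: 773.5 kcal ÷ 4 kcal/g = 193.375 g.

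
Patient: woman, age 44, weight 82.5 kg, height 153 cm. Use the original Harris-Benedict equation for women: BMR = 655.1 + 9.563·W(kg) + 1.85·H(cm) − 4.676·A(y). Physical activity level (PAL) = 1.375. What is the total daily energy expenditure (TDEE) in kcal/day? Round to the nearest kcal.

Harris-Benedict: BMR = 655.1 + 9.563(82.5) + 1.85(153) − 4.676(44) = 1521.3535 kcal/day.
TEE = BMR × activity factor = 1521.3535 × 1.375 = 2091.8611 kcal/day.

2092 kcal/day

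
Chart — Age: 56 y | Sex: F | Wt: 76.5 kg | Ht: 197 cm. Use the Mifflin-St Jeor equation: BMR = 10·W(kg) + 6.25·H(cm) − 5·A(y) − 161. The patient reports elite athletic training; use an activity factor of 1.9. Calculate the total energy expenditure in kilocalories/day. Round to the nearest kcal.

Mifflin-St Jeor (female): BMR = 10(76.5) + 6.25(197) − 5(56) − 161 = 765 + 1231.25 − 280 − 161 = 1555.25 kcal/day.
TEE = BMR × activity factor = 1555.25 × 1.9 = 2954.975 kcal/day.

2955 kilocalories/day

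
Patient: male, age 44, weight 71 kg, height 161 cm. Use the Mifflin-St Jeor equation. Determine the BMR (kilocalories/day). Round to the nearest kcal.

Mifflin-St Jeor (male): BMR = 10(71) + 6.25(161) − 5(44) + 5 = 710 + 1006.25 − 220 + 5 = 1501.25 kcal/day.

1501 kilocalories/day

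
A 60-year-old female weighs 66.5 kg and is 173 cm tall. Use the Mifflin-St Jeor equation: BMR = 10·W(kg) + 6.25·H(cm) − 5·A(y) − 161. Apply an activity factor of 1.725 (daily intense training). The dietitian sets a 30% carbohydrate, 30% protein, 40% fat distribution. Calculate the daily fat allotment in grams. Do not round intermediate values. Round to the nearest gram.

99 g/day

Mifflin-St Jeor (female): BMR = 10(66.5) + 6.25(173) − 5(60) − 161 = 665 + 1081.25 − 300 − 161 = 1285.25 kcal/day.
TEE = 1285.25 × 1.725 = 2217.0563 kcal/day.
Fat energy = 40% × 2217.0563 = 886.8225 kcal.
Fat = 886.8225 ÷ 9 kcal/g = 98.5358 g.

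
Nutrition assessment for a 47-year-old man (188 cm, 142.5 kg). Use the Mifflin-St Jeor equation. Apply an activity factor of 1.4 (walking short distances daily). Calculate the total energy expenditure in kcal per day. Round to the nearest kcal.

3318 kcal per day

Mifflin-St Jeor (male): BMR = 10(142.5) + 6.25(188) − 5(47) + 5 = 1425 + 1175 − 235 + 5 = 2370 kcal/day.
TEE = BMR × activity factor = 2370 × 1.4 = 3318 kcal/day.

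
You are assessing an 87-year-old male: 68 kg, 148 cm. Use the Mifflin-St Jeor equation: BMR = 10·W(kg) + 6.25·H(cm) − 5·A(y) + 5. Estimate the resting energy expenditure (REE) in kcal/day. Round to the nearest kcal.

Mifflin-St Jeor (male): BMR = 10(68) + 6.25(148) − 5(87) + 5 = 680 + 925 − 435 + 5 = 1175 kcal/day.

1175 kcal/day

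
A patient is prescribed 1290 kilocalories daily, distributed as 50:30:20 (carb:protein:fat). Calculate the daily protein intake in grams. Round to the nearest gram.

Protein energy = 30% × 1290 = 387 kcal.
At 4 kcal/g: 387 ÷ 4 = 96.75 g.

97 g/day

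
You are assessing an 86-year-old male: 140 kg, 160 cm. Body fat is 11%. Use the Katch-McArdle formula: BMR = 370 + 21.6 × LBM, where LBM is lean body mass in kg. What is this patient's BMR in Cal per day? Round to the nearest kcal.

LBM = 140 × (1 − 0.11) = 124.6 kg. Katch-McArdle: BMR = 370 + 21.6 × 124.6 = 3061.36 kcal/day.

3061 Cal per day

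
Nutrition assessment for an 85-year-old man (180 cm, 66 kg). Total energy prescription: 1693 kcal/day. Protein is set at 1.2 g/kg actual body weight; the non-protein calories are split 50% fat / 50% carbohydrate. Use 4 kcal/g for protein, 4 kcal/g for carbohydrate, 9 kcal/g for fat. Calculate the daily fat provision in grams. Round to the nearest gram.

76 g/day

Protein = 1.2 × 66 = 79.2 g → 79.2 × 4 = 316.8 kcal.
Non-protein calories = 1693 − 316.8 = 1376.2 kcal.
Fat: 50% × 1376.2 = 688.1 kcal; carbohydrate: 688.1 kcal.
Fat: 688.1 kcal ÷ 9 kcal/g = 76.4556 g.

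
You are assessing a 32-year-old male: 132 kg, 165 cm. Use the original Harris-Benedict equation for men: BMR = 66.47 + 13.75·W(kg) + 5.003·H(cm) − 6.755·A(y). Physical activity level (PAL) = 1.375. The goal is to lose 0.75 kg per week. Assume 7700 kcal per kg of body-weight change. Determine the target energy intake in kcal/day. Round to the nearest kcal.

2600 kcal/day

Harris-Benedict: BMR = 66.47 + 13.75(132) + 5.003(165) − 6.755(32) = 2490.805 kcal/day.
TEE = 2490.805 × 1.375 = 3424.8569 kcal/day.
Required daily deficit = 0.75 × 7700 ÷ 7 = 825 kcal/day.
Target intake = 3424.8569 − 825 = 2599.8569 kcal/day.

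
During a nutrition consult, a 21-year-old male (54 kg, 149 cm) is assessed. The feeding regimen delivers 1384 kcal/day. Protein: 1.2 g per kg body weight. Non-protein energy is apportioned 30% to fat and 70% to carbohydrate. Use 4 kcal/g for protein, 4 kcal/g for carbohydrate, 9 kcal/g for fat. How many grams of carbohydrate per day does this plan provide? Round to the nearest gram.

197 g/day

Protein = 1.2 × 54 = 64.8 g → 64.8 × 4 = 259.2 kcal.
Non-protein calories = 1384 − 259.2 = 1124.8 kcal.
Fat: 30% × 1124.8 = 337.44 kcal; carbohydrate: 787.36 kcal.
Carbohydrate: 787.36 kcal ÷ 4 kcal/g = 196.84 g.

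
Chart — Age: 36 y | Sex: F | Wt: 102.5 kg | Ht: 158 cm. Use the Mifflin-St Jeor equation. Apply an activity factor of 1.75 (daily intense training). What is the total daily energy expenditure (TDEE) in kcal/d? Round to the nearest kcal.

2925 kcal/d

Mifflin-St Jeor (female): BMR = 10(102.5) + 6.25(158) − 5(36) − 161 = 1025 + 987.5 − 180 − 161 = 1671.5 kcal/day.
TEE = BMR × activity factor = 1671.5 × 1.75 = 2925.125 kcal/day.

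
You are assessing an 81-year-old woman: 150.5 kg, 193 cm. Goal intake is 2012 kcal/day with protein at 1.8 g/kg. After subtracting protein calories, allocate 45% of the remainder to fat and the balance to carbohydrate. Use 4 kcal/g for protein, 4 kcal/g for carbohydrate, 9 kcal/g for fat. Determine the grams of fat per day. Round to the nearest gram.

Protein = 1.8 × 150.5 = 270.9 g → 270.9 × 4 = 1083.6 kcal.
Non-protein calories = 2012 − 1083.6 = 928.4 kcal.
Fat: 45% × 928.4 = 417.78 kcal; carbohydrate: 510.62 kcal.
Fat: 417.78 kcal ÷ 9 kcal/g = 46.42 g.

46 g/day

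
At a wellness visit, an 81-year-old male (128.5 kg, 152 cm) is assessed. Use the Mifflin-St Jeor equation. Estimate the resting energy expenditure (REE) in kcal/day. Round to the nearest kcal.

Mifflin-St Jeor (male): BMR = 10(128.5) + 6.25(152) − 5(81) + 5 = 1285 + 950 − 405 + 5 = 1835 kcal/day.

1835 kcal/day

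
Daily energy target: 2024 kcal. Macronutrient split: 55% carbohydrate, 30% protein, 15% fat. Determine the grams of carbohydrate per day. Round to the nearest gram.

278 g/day

Carbohydrate energy = 55% × 2024 = 1113.2 kcal.
At 4 kcal/g: 1113.2 ÷ 4 = 278.3 g.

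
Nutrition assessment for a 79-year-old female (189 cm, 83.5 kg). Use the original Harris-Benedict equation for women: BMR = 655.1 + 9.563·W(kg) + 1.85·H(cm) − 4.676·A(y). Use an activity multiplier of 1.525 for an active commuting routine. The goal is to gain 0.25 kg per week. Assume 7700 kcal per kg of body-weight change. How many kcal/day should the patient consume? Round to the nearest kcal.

Harris-Benedict: BMR = 655.1 + 9.563(83.5) + 1.85(189) − 4.676(79) = 1433.8565 kcal/day.
TEE = 1433.8565 × 1.525 = 2186.6312 kcal/day.
Required daily surplus = 0.25 × 7700 ÷ 7 = 275 kcal/day.
Target intake = 2186.6312 + 275 = 2461.6312 kcal/day.

2462 kcal/day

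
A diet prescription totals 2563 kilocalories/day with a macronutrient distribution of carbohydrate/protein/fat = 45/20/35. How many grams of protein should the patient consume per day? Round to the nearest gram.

Protein energy = 20% × 2563 = 512.6 kcal.
At 4 kcal/g: 512.6 ÷ 4 = 128.15 g.

128 g/day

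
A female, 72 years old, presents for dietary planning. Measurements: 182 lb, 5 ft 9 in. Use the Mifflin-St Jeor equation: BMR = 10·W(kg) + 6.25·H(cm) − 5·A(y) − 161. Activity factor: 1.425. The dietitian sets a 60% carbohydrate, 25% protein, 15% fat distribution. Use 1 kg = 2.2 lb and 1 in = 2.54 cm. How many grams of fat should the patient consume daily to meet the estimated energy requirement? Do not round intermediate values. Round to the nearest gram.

Convert to metric: weight = 182 ÷ 2.2 = 82.7273 kg; height = (5×12 + 9) × 2.54 = 69 × 2.54 = 175.26 cm.
Mifflin-St Jeor (female): BMR = 10(82.7273) + 6.25(175.26) − 5(72) − 161 = 827.2727 + 1095.375 − 360 − 161 = 1401.6477 kcal/day.
TEE = 1401.6477 × 1.425 = 1997.348 kcal/day.
Fat energy = 15% × 1997.348 = 299.6022 kcal.
Fat = 299.6022 ÷ 9 kcal/g = 33.2891 g.

33 g/day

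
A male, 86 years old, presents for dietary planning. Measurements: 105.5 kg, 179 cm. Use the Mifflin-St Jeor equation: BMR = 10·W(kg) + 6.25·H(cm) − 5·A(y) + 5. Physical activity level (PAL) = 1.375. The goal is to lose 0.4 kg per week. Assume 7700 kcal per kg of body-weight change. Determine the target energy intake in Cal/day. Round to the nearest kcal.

Mifflin-St Jeor (male): BMR = 10(105.5) + 6.25(179) − 5(86) + 5 = 1055 + 1118.75 − 430 + 5 = 1748.75 kcal/day.
TEE = 1748.75 × 1.375 = 2404.5313 kcal/day.
Required daily deficit = 0.4 × 7700 ÷ 7 = 440 kcal/day.
Target intake = 2404.5313 − 440 = 1964.5313 kcal/day.

1965 Cal/day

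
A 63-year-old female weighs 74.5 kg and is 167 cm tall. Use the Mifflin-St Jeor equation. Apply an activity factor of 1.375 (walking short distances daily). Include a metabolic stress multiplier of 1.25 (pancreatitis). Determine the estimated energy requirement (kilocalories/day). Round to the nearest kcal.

2256 kilocalories/day

Mifflin-St Jeor (female): BMR = 10(74.5) + 6.25(167) − 5(63) − 161 = 745 + 1043.75 − 315 − 161 = 1312.75 kcal/day.
TEE = BMR × activity factor = 1312.75 × 1.375 = 1805.0313 kcal/day.
Apply stress factor: 1805.0313 × 1.25 = 2256.2891 kcal/day.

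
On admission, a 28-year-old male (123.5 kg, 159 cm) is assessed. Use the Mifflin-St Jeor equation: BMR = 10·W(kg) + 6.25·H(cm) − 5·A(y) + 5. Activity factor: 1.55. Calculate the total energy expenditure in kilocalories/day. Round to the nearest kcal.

Mifflin-St Jeor (male): BMR = 10(123.5) + 6.25(159) − 5(28) + 5 = 1235 + 993.75 − 140 + 5 = 2093.75 kcal/day.
TEE = BMR × activity factor = 2093.75 × 1.55 = 3245.3125 kcal/day.

3245 kilocalories/day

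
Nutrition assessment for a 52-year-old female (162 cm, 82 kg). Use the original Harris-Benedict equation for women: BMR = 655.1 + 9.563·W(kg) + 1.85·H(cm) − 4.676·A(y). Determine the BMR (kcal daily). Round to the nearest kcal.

1496 kcal daily

Harris-Benedict: BMR = 655.1 + 9.563(82) + 1.85(162) − 4.676(52) = 1495.814 kcal/day.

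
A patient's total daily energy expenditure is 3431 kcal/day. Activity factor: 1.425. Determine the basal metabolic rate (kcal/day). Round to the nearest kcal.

BMR = TEE ÷ activity factor = 3431 ÷ 1.425 = 2407.7193 kcal/day.

2408 kcal/day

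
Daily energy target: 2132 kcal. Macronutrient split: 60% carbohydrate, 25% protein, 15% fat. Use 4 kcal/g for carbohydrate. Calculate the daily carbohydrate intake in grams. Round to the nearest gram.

Carbohydrate energy = 60% × 2132 = 1279.2 kcal.
At 4 kcal/g: 1279.2 ÷ 4 = 319.8 g.

320 g/day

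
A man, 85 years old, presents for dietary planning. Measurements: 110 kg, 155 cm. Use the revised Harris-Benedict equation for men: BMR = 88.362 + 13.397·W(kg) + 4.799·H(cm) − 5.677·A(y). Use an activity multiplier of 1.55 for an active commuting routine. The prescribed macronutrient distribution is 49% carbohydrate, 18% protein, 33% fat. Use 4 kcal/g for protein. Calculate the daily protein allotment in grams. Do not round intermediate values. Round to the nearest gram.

Harris-Benedict: BMR = 88.362 + 13.397(110) + 4.799(155) − 5.677(85) = 1823.332 kcal/day.
TEE = 1823.332 × 1.55 = 2826.1646 kcal/day.
Protein energy = 18% × 2826.1646 = 508.7096 kcal.
Protein = 508.7096 ÷ 4 kcal/g = 127.1774 g.

127 g/day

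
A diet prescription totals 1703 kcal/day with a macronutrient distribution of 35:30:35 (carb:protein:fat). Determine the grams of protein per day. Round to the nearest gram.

Protein energy = 30% × 1703 = 510.9 kcal.
At 4 kcal/g: 510.9 ÷ 4 = 127.725 g.

128 g/day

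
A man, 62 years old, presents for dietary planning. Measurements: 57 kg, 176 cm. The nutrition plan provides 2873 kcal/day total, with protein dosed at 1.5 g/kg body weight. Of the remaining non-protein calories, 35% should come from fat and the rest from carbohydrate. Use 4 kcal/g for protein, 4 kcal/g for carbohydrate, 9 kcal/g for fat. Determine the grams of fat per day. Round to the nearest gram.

98 g/day

Protein = 1.5 × 57 = 85.5 g → 85.5 × 4 = 342 kcal.
Non-protein calories = 2873 − 342 = 2531 kcal.
Fat: 35% × 2531 = 885.85 kcal; carbohydrate: 1645.15 kcal.
Fat: 885.85 kcal ÷ 9 kcal/g = 98.4278 g.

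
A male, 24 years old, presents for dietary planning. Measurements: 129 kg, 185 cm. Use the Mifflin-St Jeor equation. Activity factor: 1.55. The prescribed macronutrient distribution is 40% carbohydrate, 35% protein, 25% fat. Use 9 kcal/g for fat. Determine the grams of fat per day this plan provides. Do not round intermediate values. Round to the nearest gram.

Mifflin-St Jeor (male): BMR = 10(129) + 6.25(185) − 5(24) + 5 = 1290 + 1156.25 − 120 + 5 = 2331.25 kcal/day.
TEE = 2331.25 × 1.55 = 3613.4375 kcal/day.
Fat energy = 25% × 3613.4375 = 903.3594 kcal.
Fat = 903.3594 ÷ 9 kcal/g = 100.3733 g.

100 g/day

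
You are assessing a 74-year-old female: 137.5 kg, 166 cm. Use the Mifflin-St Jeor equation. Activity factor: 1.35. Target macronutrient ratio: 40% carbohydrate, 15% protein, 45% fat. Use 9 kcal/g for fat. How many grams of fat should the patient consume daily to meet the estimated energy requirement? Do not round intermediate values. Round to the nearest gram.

Mifflin-St Jeor (female): BMR = 10(137.5) + 6.25(166) − 5(74) − 161 = 1375 + 1037.5 − 370 − 161 = 1881.5 kcal/day.
TEE = 1881.5 × 1.35 = 2540.025 kcal/day.
Fat energy = 45% × 2540.025 = 1143.0113 kcal.
Fat = 1143.0113 ÷ 9 kcal/g = 127.0013 g.

127 g/day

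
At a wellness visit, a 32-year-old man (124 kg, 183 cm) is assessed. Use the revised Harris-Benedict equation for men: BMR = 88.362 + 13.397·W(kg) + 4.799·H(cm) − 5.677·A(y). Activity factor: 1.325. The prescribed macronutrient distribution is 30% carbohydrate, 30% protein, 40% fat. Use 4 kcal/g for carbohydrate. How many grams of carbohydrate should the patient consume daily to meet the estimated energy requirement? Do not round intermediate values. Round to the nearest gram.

243 g/day

Harris-Benedict: BMR = 88.362 + 13.397(124) + 4.799(183) − 5.677(32) = 2446.143 kcal/day.
TEE = 2446.143 × 1.325 = 3241.1395 kcal/day.
Carbohydrate energy = 30% × 3241.1395 = 972.3418 kcal.
Carbohydrate = 972.3418 ÷ 4 kcal/g = 243.0855 g.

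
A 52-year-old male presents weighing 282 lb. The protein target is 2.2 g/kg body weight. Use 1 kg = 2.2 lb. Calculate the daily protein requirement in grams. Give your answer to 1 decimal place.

Weight in kg = 282 ÷ 2.2 = 128.1818 kg.
Protein = 2.2 g/kg × 128.1818 kg = 282 g/day.

282.0 g/day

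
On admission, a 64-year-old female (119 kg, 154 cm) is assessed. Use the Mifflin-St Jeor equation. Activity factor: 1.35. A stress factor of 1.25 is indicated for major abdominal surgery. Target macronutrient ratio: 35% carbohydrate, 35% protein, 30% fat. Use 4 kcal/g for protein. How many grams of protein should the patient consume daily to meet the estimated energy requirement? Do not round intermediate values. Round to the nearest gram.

247 g/day

Mifflin-St Jeor (female): BMR = 10(119) + 6.25(154) − 5(64) − 161 = 1190 + 962.5 − 320 − 161 = 1671.5 kcal/day.
TEE = 1671.5 × 1.35 = 2256.525 kcal/day.
With stress factor 1.25: 2256.525 × 1.25 = 2820.6563 kcal/day.
Protein energy = 35% × 2820.6563 = 987.2297 kcal.
Protein = 987.2297 ÷ 4 kcal/g = 246.8074 g.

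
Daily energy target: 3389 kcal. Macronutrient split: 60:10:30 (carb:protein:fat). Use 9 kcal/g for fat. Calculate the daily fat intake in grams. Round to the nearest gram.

113 g/day

Fat energy = 30% × 3389 = 1016.7 kcal.
At 9 kcal/g: 1016.7 ÷ 9 = 112.9667 g.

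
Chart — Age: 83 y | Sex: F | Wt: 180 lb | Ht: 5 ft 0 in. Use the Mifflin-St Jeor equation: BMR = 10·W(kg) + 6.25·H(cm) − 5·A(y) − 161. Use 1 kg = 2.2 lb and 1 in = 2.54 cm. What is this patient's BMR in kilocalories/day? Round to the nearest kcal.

1195 kilocalories/day

Convert to metric: weight = 180 ÷ 2.2 = 81.8182 kg; height = (5×12 + 0) × 2.54 = 60 × 2.54 = 152.4 cm.
Mifflin-St Jeor (female): BMR = 10(81.8182) + 6.25(152.4) − 5(83) − 161 = 818.1818 + 952.5 − 415 − 161 = 1194.6818 kcal/day.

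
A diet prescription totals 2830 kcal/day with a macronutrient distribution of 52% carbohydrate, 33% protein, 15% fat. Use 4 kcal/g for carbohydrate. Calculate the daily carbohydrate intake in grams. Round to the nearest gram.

368 g/day

Carbohydrate energy = 52% × 2830 = 1471.6 kcal.
At 4 kcal/g: 1471.6 ÷ 4 = 367.9 g.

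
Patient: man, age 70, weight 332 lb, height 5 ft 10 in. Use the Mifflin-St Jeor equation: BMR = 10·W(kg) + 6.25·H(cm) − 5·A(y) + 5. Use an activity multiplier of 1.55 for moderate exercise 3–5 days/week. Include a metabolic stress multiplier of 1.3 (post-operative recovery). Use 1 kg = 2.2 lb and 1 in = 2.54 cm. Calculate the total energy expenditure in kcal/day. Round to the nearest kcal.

Convert to metric: weight = 332 ÷ 2.2 = 150.9091 kg; height = (5×12 + 10) × 2.54 = 70 × 2.54 = 177.8 cm.
Mifflin-St Jeor (male): BMR = 10(150.9091) + 6.25(177.8) − 5(70) + 5 = 1509.0909 + 1111.25 − 350 + 5 = 2275.3409 kcal/day.
TEE = BMR × activity factor = 2275.3409 × 1.55 = 3526.7784 kcal/day.
Apply stress factor: 3526.7784 × 1.3 = 4584.8119 kcal/day.

4585 kcal/day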